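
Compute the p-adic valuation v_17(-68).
v_17(-68) = 1

v_17(n) is the largest exponent k such that 17^k divides n. Factor out: -68 = -17^1 · 4. (Sign doesn't affect v_p.) So v_17(-68) = 1.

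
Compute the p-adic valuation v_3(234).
v_3(234) = 2

v_3(n) is the largest exponent k such that 3^k divides n. Factor out: 234 = 3^2 · 26. (Sign doesn't affect v_p.) So v_3(234) = 2.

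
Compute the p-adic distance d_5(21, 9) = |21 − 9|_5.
d_5(21, 9) = 1

Step 1 — x − y = 21 − 9 = 12. Step 2 — v_5(12) = 0 (factor: 12 = (5^0 · 12); the sign does not affect v_p). Step 3 — |x − y|_5 = 5^{0} = 1.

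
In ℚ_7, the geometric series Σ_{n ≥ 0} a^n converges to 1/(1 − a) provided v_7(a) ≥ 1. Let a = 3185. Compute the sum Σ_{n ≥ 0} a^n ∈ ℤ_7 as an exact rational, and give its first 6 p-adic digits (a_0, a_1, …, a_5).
Σ a^n = 1/(1 − a) = -1/3184;  first 6 digits = (1, 0, 2, 2, 5, 1)

v_7(a) = 2 ≥ 1, so the series converges in ℤ_7 to 1/(1 − a) = 1/(1 − 3185) = -1/3184. Expand this rational in ℤ_7: compute digits iteratively via d_i = x_i mod 7, x_{i+1} = (x_i − d_i)/7. The first 6 digits are (1, 0, 2, 2, 5, 1).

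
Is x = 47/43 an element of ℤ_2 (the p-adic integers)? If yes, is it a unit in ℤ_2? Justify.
x ∈ ℤ_2^× (unit); v_2(x) = 0

ℤ_2 = {x ∈ ℚ_2 : v_2(x) ≥ 0} and ℤ_2^× = {x ∈ ℤ_2 : v_2(x) = 0}. Here v_2(47/43) = v_2(num) − v_2(den) = 0; compare against these criteria.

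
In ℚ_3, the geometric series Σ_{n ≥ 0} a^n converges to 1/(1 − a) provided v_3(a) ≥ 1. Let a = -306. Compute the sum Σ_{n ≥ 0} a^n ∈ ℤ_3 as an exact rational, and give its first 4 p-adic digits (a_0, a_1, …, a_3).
Σ a^n = 1/(1 − a) = 1/307;  first 4 digits = (1, 0, 2, 0)

v_3(a) = 2 ≥ 1, so the series converges in ℤ_3 to 1/(1 − a) = 1/(1 − (-306)) = 1/307. Expand this rational in ℤ_3: compute digits iteratively via d_i = x_i mod 3, x_{i+1} = (x_i − d_i)/3. The first 4 digits are (1, 0, 2, 0).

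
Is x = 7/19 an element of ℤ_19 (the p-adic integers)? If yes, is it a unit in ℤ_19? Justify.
x ∉ ℤ_19 (v_19(x) = -1 < 0)

ℤ_19 = {x ∈ ℚ_19 : v_19(x) ≥ 0} and ℤ_19^× = {x ∈ ℤ_19 : v_19(x) = 0}. Here v_19(7/19) = v_19(num) − v_19(den) = -1; compare against these criteria.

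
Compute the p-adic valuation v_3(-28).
v_3(-28) = 0

v_3(n) is the largest exponent k such that 3^k divides n. Factor out: -28 = -3^0 · 28. (Sign doesn't affect v_p.) So v_3(-28) = 0.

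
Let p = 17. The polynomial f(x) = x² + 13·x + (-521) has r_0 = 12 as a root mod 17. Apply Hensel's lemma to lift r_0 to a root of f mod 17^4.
r_3 = 31105 (mod 83521)

Hensel: r_{i+1} = r_i − f(r_i)·(f′(r_i))^{-1} mod 17^{i+2}, f′(x) = 2x + 13. Iterate:
  r_0 = 12 (mod 17)
  r_1 = 182 (mod 289)
  r_2 = 1627 (mod 4913)
  r_3 = 31105 (mod 83521)
Final: r = 31105 satisfies f(r) ≡ 0 mod 17^4.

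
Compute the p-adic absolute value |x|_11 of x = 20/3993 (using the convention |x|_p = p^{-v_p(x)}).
|20/3993|_11 = 1331

Step 1 — compute v_11(x) by factoring powers of 11 out of the numerator and denominator: v_11(20/3993) = -3. Step 2 — apply |x|_p = p^{-v_p(x)} = 11^{3} = 1331.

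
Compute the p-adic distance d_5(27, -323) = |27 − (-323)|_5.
d_5(27, -323) = 1/25

Step 1 — x − y = 27 − (-323) = 350. Step 2 — v_5(350) = 2 (factor: 350 = (5^2 · 14); the sign does not affect v_p). Step 3 — |x − y|_5 = 5^{-2} = 1/25.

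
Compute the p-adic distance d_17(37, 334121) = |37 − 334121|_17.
d_17(37, 334121) = 1/83521

Step 1 — x − y = 37 − 334121 = -334084. Step 2 — v_17(-334084) = 4 (factor: -334084 = −(17^4 · 4); the sign does not affect v_p). Step 3 — |x − y|_17 = 17^{-4} = 1/83521.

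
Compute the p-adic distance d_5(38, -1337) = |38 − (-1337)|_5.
d_5(38, -1337) = 1/125

Step 1 — x − y = 38 − (-1337) = 1375. Step 2 — v_5(1375) = 3 (factor: 1375 = (5^3 · 11); the sign does not affect v_p). Step 3 — |x − y|_5 = 5^{-3} = 1/125.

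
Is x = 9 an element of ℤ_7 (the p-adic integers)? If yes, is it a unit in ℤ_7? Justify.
x ∈ ℤ_7^× (unit); v_7(x) = 0

ℤ_7 = {x ∈ ℚ_7 : v_7(x) ≥ 0} and ℤ_7^× = {x ∈ ℤ_7 : v_7(x) = 0}. Here v_7(9) = v_7(num) − v_7(den) = 0; compare against these criteria.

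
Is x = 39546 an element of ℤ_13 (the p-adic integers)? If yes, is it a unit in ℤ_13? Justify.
x ∈ ℤ_13 but not a unit; v_13(x) = 3 > 0

ℤ_13 = {x ∈ ℚ_13 : v_13(x) ≥ 0} and ℤ_13^× = {x ∈ ℤ_13 : v_13(x) = 0}. Here v_13(39546) = v_13(num) − v_13(den) = 3; compare against these criteria.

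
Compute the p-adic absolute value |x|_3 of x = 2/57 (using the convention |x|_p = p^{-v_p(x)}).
|2/57|_3 = 3

Step 1 — compute v_3(x) by factoring powers of 3 out of the numerator and denominator: v_3(2/57) = -1. Step 2 — apply |x|_p = p^{-v_p(x)} = 3^{1} = 3.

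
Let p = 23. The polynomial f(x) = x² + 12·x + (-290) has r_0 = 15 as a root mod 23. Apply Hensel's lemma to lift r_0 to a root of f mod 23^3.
r_2 = 2292 (mod 12167)

Hensel: r_{i+1} = r_i − f(r_i)·(f′(r_i))^{-1} mod 23^{i+2}, f′(x) = 2x + 12. Iterate:
  r_0 = 15 (mod 23)
  r_1 = 176 (mod 529)
  r_2 = 2292 (mod 12167)
Final: r = 2292 satisfies f(r) ≡ 0 mod 23^3.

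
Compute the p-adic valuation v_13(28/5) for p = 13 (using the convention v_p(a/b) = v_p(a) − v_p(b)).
v_13(28/5) = 0

Factor powers of 13 from the numerator and denominator of the reduced fraction: 28 = 13^0 · 28 and 5 = 13^0 · 5. Apply v_p(a/b) = v_p(a) − v_p(b): v_13(28/5) = 0 − 0 = 0.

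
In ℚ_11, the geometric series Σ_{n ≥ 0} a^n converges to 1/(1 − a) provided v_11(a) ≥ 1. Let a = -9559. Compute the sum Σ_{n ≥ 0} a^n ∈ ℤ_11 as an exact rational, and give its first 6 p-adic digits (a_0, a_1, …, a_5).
Σ a^n = 1/(1 − a) = 1/9560;  first 6 digits = (1, 0, 9, 3, 3, 6)

v_11(a) = 2 ≥ 1, so the series converges in ℤ_11 to 1/(1 − a) = 1/(1 − (-9559)) = 1/9560. Expand this rational in ℤ_11: compute digits iteratively via d_i = x_i mod 11, x_{i+1} = (x_i − d_i)/11. The first 6 digits are (1, 0, 9, 3, 3, 6).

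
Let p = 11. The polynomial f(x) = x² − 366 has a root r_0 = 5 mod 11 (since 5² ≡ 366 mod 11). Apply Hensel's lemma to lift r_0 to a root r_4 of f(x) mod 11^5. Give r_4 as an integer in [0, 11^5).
r_4 = 122842 (mod 161051)

Hensel's recurrence: r_{i+1} = r_i − f(r_i)·(f′(r_i))^{-1} mod 11^{i+2}, with f′(x) = 2x. Iterate:
  r_0 = 5 (mod 11)
  r_1 = 27 (mod 121)
  r_2 = 390 (mod 1331)
  r_3 = 5714 (mod 14641)
  r_4 = 122842 (mod 161051)
Final: r_4 = 122842, and one checks f(r_4) ≡ 0 mod 11^5.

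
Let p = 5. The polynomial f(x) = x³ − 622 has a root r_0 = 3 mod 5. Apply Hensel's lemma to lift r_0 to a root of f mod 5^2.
r_1 = 13 (mod 25)

Hensel: r_{i+1} = r_i − f(r_i)/f′(r_i) mod 5^{i+2}, where f′(x) = 3x². Iterate:
  r_0 = 3 (mod 5)
  r_1 = 13 (mod 25)
Final: r = 13 with f(r) ≡ 0 mod 5^2.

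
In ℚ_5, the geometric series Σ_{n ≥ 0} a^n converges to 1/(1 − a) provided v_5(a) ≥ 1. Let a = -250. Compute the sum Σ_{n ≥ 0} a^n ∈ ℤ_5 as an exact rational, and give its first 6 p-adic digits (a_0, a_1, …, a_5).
Σ a^n = 1/(1 − a) = 1/251;  first 6 digits = (1, 0, 0, 3, 4, 4)

v_5(a) = 3 ≥ 1, so the series converges in ℤ_5 to 1/(1 − a) = 1/(1 − (-250)) = 1/251. Expand this rational in ℤ_5: compute digits iteratively via d_i = x_i mod 5, x_{i+1} = (x_i − d_i)/5. The first 6 digits are (1, 0, 0, 3, 4, 4).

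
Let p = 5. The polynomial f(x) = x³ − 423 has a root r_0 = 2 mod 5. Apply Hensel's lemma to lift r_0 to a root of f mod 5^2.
r_1 = 22 (mod 25)

Hensel: r_{i+1} = r_i − f(r_i)/f′(r_i) mod 5^{i+2}, where f′(x) = 3x². Iterate:
  r_0 = 2 (mod 5)
  r_1 = 22 (mod 25)
Final: r = 22 with f(r) ≡ 0 mod 5^2.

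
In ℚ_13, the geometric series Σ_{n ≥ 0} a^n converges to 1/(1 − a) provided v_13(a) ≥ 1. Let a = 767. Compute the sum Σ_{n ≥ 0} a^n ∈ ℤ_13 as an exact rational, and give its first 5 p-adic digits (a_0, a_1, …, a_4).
Σ a^n = 1/(1 − a) = -1/766;  first 5 digits = (1, 7, 1, 0, 7)

v_13(a) = 1 ≥ 1, so the series converges in ℤ_13 to 1/(1 − a) = 1/(1 − 767) = -1/766. Expand this rational in ℤ_13: compute digits iteratively via d_i = x_i mod 13, x_{i+1} = (x_i − d_i)/13. The first 5 digits are (1, 7, 1, 0, 7).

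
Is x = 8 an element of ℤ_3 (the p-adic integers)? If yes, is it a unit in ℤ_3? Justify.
x ∈ ℤ_3^× (unit); v_3(x) = 0

ℤ_3 = {x ∈ ℚ_3 : v_3(x) ≥ 0} and ℤ_3^× = {x ∈ ℤ_3 : v_3(x) = 0}. Here v_3(8) = v_3(num) − v_3(den) = 0; compare against these criteria.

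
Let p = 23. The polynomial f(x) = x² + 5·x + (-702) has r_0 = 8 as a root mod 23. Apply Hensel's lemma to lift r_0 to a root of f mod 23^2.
r_1 = 238 (mod 529)

Hensel: r_{i+1} = r_i − f(r_i)·(f′(r_i))^{-1} mod 23^{i+2}, f′(x) = 2x + 5. Iterate:
  r_0 = 8 (mod 23)
  r_1 = 238 (mod 529)
Final: r = 238 satisfies f(r) ≡ 0 mod 23^2.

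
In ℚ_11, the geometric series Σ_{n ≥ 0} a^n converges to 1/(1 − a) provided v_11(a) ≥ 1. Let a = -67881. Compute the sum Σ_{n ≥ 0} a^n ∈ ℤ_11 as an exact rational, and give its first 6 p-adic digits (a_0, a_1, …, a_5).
Σ a^n = 1/(1 − a) = 1/67882;  first 6 digits = (1, 0, 0, 4, 6, 10)

v_11(a) = 3 ≥ 1, so the series converges in ℤ_11 to 1/(1 − a) = 1/(1 − (-67881)) = 1/67882. Expand this rational in ℤ_11: compute digits iteratively via d_i = x_i mod 11, x_{i+1} = (x_i − d_i)/11. The first 6 digits are (1, 0, 0, 4, 6, 10).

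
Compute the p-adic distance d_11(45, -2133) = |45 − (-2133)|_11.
d_11(45, -2133) = 1/121

Step 1 — x − y = 45 − (-2133) = 2178. Step 2 — v_11(2178) = 2 (factor: 2178 = (11^2 · 18); the sign does not affect v_p). Step 3 — |x − y|_11 = 11^{-2} = 1/121.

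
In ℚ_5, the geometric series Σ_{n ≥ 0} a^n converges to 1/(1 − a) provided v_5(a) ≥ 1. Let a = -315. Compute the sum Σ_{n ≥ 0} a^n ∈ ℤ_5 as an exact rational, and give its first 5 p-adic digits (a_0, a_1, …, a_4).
Σ a^n = 1/(1 − a) = 1/316;  first 5 digits = (1, 2, 1, 4, 4)

v_5(a) = 1 ≥ 1, so the series converges in ℤ_5 to 1/(1 − a) = 1/(1 − (-315)) = 1/316. Expand this rational in ℤ_5: compute digits iteratively via d_i = x_i mod 5, x_{i+1} = (x_i − d_i)/5. The first 5 digits are (1, 2, 1, 4, 4).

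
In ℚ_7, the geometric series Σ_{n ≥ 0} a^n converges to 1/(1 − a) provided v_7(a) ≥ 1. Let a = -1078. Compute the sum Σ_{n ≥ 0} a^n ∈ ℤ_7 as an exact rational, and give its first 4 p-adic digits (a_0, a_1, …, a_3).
Σ a^n = 1/(1 − a) = 1/1079;  first 4 digits = (1, 0, 6, 3)

v_7(a) = 2 ≥ 1, so the series converges in ℤ_7 to 1/(1 − a) = 1/(1 − (-1078)) = 1/1079. Expand this rational in ℤ_7: compute digits iteratively via d_i = x_i mod 7, x_{i+1} = (x_i − d_i)/7. The first 4 digits are (1, 0, 6, 3).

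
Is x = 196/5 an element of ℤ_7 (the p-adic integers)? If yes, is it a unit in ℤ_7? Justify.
x ∈ ℤ_7 but not a unit; v_7(x) = 2 > 0

ℤ_7 = {x ∈ ℚ_7 : v_7(x) ≥ 0} and ℤ_7^× = {x ∈ ℤ_7 : v_7(x) = 0}. Here v_7(196/5) = v_7(num) − v_7(den) = 2; compare against these criteria.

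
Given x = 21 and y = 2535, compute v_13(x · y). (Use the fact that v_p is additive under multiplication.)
v_13(53235) = 2

v_p(x) = 0 (factor: 21 = 13^0 · 21); v_p(y) = 2 (factor: 2535 = 13^2 · 15). Additivity: v_p(xy) = v_p(x) + v_p(y) = 0 + 2 = 2. (Direct check: xy = 53235 = 13^2 · (315).)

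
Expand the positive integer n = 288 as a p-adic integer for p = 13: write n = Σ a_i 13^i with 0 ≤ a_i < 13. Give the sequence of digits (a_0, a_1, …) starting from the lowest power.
(a_0, a_1, …) = (2, 9, 1)

Repeated division by 13 gives the digits low-to-high: 288 = 2 + 9·13^1 + 1·13^2. Digit sequence: (2, 9, 1).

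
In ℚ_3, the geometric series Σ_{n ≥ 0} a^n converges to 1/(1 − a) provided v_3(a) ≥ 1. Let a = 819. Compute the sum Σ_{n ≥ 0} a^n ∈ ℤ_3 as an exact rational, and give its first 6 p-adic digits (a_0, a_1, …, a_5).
Σ a^n = 1/(1 − a) = -1/818;  first 6 digits = (1, 0, 1, 0, 2, 0)

v_3(a) = 2 ≥ 1, so the series converges in ℤ_3 to 1/(1 − a) = 1/(1 − 819) = -1/818. Expand this rational in ℤ_3: compute digits iteratively via d_i = x_i mod 3, x_{i+1} = (x_i − d_i)/3. The first 6 digits are (1, 0, 1, 0, 2, 0).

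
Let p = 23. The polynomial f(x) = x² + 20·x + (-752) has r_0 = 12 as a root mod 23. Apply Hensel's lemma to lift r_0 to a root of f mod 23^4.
r_3 = 207196 (mod 279841)

Hensel: r_{i+1} = r_i − f(r_i)·(f′(r_i))^{-1} mod 23^{i+2}, f′(x) = 2x + 20. Iterate:
  r_0 = 12 (mod 23)
  r_1 = 357 (mod 529)
  r_2 = 357 (mod 12167)
  r_3 = 207196 (mod 279841)
Final: r = 207196 satisfies f(r) ≡ 0 mod 23^4.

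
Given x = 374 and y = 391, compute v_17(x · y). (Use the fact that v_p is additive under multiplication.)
v_17(146234) = 2

v_p(x) = 1 (factor: 374 = 17^1 · 22); v_p(y) = 1 (factor: 391 = 17^1 · 23). Additivity: v_p(xy) = v_p(x) + v_p(y) = 1 + 1 = 2. (Direct check: xy = 146234 = 17^2 · (506).)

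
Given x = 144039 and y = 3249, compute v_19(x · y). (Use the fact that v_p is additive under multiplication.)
v_19(467982711) = 5

v_p(x) = 3 (factor: 144039 = 19^3 · 21); v_p(y) = 2 (factor: 3249 = 19^2 · 9). Additivity: v_p(xy) = v_p(x) + v_p(y) = 3 + 2 = 5. (Direct check: xy = 467982711 = 19^5 · (189).)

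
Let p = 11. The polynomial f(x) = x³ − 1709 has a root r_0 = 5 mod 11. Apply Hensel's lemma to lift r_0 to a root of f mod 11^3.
r_2 = 60 (mod 1331)

Hensel: r_{i+1} = r_i − f(r_i)/f′(r_i) mod 11^{i+2}, where f′(x) = 3x². Iterate:
  r_0 = 5 (mod 11)
  r_1 = 60 (mod 121)
  r_2 = 60 (mod 1331)
Final: r = 60 with f(r) ≡ 0 mod 11^3.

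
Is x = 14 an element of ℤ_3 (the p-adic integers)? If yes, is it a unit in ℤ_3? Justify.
x ∈ ℤ_3^× (unit); v_3(x) = 0

ℤ_3 = {x ∈ ℚ_3 : v_3(x) ≥ 0} and ℤ_3^× = {x ∈ ℤ_3 : v_3(x) = 0}. Here v_3(14) = v_3(num) − v_3(den) = 0; compare against these criteria.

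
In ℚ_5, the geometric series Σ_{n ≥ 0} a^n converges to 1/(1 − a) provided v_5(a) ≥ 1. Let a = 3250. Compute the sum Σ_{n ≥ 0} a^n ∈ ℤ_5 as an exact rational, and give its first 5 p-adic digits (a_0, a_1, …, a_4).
Σ a^n = 1/(1 − a) = -1/3249;  first 5 digits = (1, 0, 0, 1, 0)

v_5(a) = 3 ≥ 1, so the series converges in ℤ_5 to 1/(1 − a) = 1/(1 − 3250) = -1/3249. Expand this rational in ℤ_5: compute digits iteratively via d_i = x_i mod 5, x_{i+1} = (x_i − d_i)/5. The first 5 digits are (1, 0, 0, 1, 0).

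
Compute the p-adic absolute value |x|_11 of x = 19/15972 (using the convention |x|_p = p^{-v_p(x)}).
|19/15972|_11 = 1331

Step 1 — compute v_11(x) by factoring powers of 11 out of the numerator and denominator: v_11(19/15972) = -3. Step 2 — apply |x|_p = p^{-v_p(x)} = 11^{3} = 1331.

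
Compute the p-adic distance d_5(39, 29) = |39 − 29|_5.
d_5(39, 29) = 1/5

Step 1 — x − y = 39 − 29 = 10. Step 2 — v_5(10) = 1 (factor: 10 = (5^1 · 2); the sign does not affect v_p). Step 3 — |x − y|_5 = 5^{-1} = 1/5.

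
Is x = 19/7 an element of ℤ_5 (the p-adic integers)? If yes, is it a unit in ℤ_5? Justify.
x ∈ ℤ_5^× (unit); v_5(x) = 0

ℤ_5 = {x ∈ ℚ_5 : v_5(x) ≥ 0} and ℤ_5^× = {x ∈ ℤ_5 : v_5(x) = 0}. Here v_5(19/7) = v_5(num) − v_5(den) = 0; compare against these criteria.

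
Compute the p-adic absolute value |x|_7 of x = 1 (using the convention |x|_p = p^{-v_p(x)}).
|1|_7 = 1

Step 1 — compute v_7(x) by factoring powers of 7 out of the numerator and denominator: v_7(1) = 0. Step 2 — apply |x|_p = p^{-v_p(x)} = 7^{0} = 1.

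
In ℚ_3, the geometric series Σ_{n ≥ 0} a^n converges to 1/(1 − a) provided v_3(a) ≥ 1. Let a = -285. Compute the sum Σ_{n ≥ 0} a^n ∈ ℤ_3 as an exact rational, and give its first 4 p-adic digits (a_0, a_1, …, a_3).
Σ a^n = 1/(1 − a) = 1/286;  first 4 digits = (1, 1, 2, 1)

v_3(a) = 1 ≥ 1, so the series converges in ℤ_3 to 1/(1 − a) = 1/(1 − (-285)) = 1/286. Expand this rational in ℤ_3: compute digits iteratively via d_i = x_i mod 3, x_{i+1} = (x_i − d_i)/3. The first 4 digits are (1, 1, 2, 1).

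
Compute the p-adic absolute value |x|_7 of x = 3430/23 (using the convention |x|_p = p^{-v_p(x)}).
|3430/23|_7 = 1/343

Step 1 — compute v_7(x) by factoring powers of 7 out of the numerator and denominator: v_7(3430/23) = 3. Step 2 — apply |x|_p = p^{-v_p(x)} = 7^{-3} = 1/343.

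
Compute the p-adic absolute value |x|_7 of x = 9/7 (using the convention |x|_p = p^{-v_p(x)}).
|9/7|_7 = 7

Step 1 — compute v_7(x) by factoring powers of 7 out of the numerator and denominator: v_7(9/7) = -1. Step 2 — apply |x|_p = p^{-v_p(x)} = 7^{1} = 7.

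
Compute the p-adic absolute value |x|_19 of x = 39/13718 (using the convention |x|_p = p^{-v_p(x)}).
|39/13718|_19 = 6859

Step 1 — compute v_19(x) by factoring powers of 19 out of the numerator and denominator: v_19(39/13718) = -3. Step 2 — apply |x|_p = p^{-v_p(x)} = 19^{3} = 6859.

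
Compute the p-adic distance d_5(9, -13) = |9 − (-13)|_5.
d_5(9, -13) = 1

Step 1 — x − y = 9 − (-13) = 22. Step 2 — v_5(22) = 0 (factor: 22 = (5^0 · 22); the sign does not affect v_p). Step 3 — |x − y|_5 = 5^{0} = 1.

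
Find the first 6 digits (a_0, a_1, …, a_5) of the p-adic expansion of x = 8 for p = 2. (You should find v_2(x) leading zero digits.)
(a_0, …, a_5) = (0, 0, 0, 1, 0, 0)

v_2(8) = 3, so a_0 = ... = a_2 = 0. Factor out: x = 2^3 · u with u = 1 a unit in ℤ_2. Expand u iteratively via a_{v+i} = u_i mod 2, u_{i+1} = (u_i − a_{v+i})/2:
  u_0 = 1;  a_3 = 1;  u_1 = (u_0 − 1)/2 = 0
  u_1 = 0;  a_4 = 0;  u_2 = (u_1 − 0)/2 = 0
  u_2 = 0;  a_5 = 0;  u_3 = (u_2 − 0)/2 = 0
Digits: (0, 0, 0, 1, 0, 0).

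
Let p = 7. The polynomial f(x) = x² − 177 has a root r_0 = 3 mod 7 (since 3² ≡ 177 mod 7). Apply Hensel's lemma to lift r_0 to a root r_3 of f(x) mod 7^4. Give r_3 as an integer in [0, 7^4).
r_3 = 2187 (mod 2401)

Hensel's recurrence: r_{i+1} = r_i − f(r_i)·(f′(r_i))^{-1} mod 7^{i+2}, with f′(x) = 2x. Iterate:
  r_0 = 3 (mod 7)
  r_1 = 31 (mod 49)
  r_2 = 129 (mod 343)
  r_3 = 2187 (mod 2401)
Final: r_3 = 2187, and one checks f(r_3) ≡ 0 mod 7^4.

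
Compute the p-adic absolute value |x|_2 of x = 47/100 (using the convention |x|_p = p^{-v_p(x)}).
|47/100|_2 = 4

Step 1 — compute v_2(x) by factoring powers of 2 out of the numerator and denominator: v_2(47/100) = -2. Step 2 — apply |x|_p = p^{-v_p(x)} = 2^{2} = 4.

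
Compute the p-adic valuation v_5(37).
v_5(37) = 0

v_5(n) is the largest exponent k such that 5^k divides n. Factor out: 37 = 5^0 · 37. (Sign doesn't affect v_p.) So v_5(37) = 0.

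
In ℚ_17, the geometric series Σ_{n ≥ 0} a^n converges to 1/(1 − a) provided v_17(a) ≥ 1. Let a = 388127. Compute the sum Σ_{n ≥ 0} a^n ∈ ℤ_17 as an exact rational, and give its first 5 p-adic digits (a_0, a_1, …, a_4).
Σ a^n = 1/(1 − a) = -1/388126;  first 5 digits = (1, 0, 0, 11, 4)

v_17(a) = 3 ≥ 1, so the series converges in ℤ_17 to 1/(1 − a) = 1/(1 − 388127) = -1/388126. Expand this rational in ℤ_17: compute digits iteratively via d_i = x_i mod 17, x_{i+1} = (x_i − d_i)/17. The first 5 digits are (1, 0, 0, 11, 4).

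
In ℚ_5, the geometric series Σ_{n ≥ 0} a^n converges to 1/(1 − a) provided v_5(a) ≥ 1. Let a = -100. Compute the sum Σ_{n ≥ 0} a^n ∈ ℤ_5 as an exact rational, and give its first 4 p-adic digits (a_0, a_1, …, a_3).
Σ a^n = 1/(1 − a) = 1/101;  first 4 digits = (1, 0, 1, 4)

v_5(a) = 2 ≥ 1, so the series converges in ℤ_5 to 1/(1 − a) = 1/(1 − (-100)) = 1/101. Expand this rational in ℤ_5: compute digits iteratively via d_i = x_i mod 5, x_{i+1} = (x_i − d_i)/5. The first 4 digits are (1, 0, 1, 4).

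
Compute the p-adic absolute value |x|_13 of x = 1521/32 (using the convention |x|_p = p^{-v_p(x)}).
|1521/32|_13 = 1/169

Step 1 — compute v_13(x) by factoring powers of 13 out of the numerator and denominator: v_13(1521/32) = 2. Step 2 — apply |x|_p = p^{-v_p(x)} = 13^{-2} = 1/169.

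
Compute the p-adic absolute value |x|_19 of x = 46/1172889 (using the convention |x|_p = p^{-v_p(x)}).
|46/1172889|_19 = 130321

Step 1 — compute v_19(x) by factoring powers of 19 out of the numerator and denominator: v_19(46/1172889) = -4. Step 2 — apply |x|_p = p^{-v_p(x)} = 19^{4} = 130321.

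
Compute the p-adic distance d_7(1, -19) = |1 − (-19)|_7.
d_7(1, -19) = 1

Step 1 — x − y = 1 − (-19) = 20. Step 2 — v_7(20) = 0 (factor: 20 = (7^0 · 20); the sign does not affect v_p). Step 3 — |x − y|_7 = 7^{0} = 1.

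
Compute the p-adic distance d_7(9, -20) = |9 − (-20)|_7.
d_7(9, -20) = 1

Step 1 — x − y = 9 − (-20) = 29. Step 2 — v_7(29) = 0 (factor: 29 = (7^0 · 29); the sign does not affect v_p). Step 3 — |x − y|_7 = 7^{0} = 1.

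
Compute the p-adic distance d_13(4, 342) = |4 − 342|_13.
d_13(4, 342) = 1/169

Step 1 — x − y = 4 − 342 = -338. Step 2 — v_13(-338) = 2 (factor: -338 = −(13^2 · 2); the sign does not affect v_p). Step 3 — |x − y|_13 = 13^{-2} = 1/169.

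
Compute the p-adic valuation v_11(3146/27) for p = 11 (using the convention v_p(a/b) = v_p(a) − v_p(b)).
v_11(3146/27) = 2

Factor powers of 11 from the numerator and denominator of the reduced fraction: 3146 = 11^2 · 26 and 27 = 11^0 · 27. Apply v_p(a/b) = v_p(a) − v_p(b): v_11(3146/27) = 2 − 0 = 2.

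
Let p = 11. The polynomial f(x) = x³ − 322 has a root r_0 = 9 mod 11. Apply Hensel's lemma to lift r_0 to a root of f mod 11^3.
r_2 = 570 (mod 1331)

Hensel: r_{i+1} = r_i − f(r_i)/f′(r_i) mod 11^{i+2}, where f′(x) = 3x². Iterate:
  r_0 = 9 (mod 11)
  r_1 = 86 (mod 121)
  r_2 = 570 (mod 1331)
Final: r = 570 with f(r) ≡ 0 mod 11^3.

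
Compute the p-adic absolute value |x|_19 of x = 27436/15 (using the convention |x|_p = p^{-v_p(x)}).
|27436/15|_19 = 1/6859

Step 1 — compute v_19(x) by factoring powers of 19 out of the numerator and denominator: v_19(27436/15) = 3. Step 2 — apply |x|_p = p^{-v_p(x)} = 19^{-3} = 1/6859.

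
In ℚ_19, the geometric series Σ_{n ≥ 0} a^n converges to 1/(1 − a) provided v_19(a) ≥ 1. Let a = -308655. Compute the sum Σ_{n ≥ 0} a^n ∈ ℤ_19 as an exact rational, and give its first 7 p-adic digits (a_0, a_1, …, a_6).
Σ a^n = 1/(1 − a) = 1/308656;  first 7 digits = (1, 0, 0, 12, 16, 18, 10)

v_19(a) = 3 ≥ 1, so the series converges in ℤ_19 to 1/(1 − a) = 1/(1 − (-308655)) = 1/308656. Expand this rational in ℤ_19: compute digits iteratively via d_i = x_i mod 19, x_{i+1} = (x_i − d_i)/19. The first 7 digits are (1, 0, 0, 12, 16, 18, 10).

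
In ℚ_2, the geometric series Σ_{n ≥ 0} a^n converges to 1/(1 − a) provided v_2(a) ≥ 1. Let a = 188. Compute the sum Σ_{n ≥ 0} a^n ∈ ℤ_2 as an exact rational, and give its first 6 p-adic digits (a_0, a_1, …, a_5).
Σ a^n = 1/(1 − a) = -1/187;  first 6 digits = (1, 0, 1, 1, 0, 0)

v_2(a) = 2 ≥ 1, so the series converges in ℤ_2 to 1/(1 − a) = 1/(1 − 188) = -1/187. Expand this rational in ℤ_2: compute digits iteratively via d_i = x_i mod 2, x_{i+1} = (x_i − d_i)/2. The first 6 digits are (1, 0, 1, 1, 0, 0).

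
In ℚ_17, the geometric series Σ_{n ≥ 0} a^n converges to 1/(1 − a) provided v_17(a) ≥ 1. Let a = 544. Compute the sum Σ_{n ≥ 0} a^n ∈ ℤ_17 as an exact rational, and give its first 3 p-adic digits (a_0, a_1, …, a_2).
Σ a^n = 1/(1 − a) = -1/543;  first 3 digits = (1, 15, 5)

v_17(a) = 1 ≥ 1, so the series converges in ℤ_17 to 1/(1 − a) = 1/(1 − 544) = -1/543. Expand this rational in ℤ_17: compute digits iteratively via d_i = x_i mod 17, x_{i+1} = (x_i − d_i)/17. The first 3 digits are (1, 15, 5).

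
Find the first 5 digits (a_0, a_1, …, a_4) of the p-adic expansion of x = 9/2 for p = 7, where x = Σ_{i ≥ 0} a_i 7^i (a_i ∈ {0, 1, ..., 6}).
(a_0, …, a_4) = (1, 4, 3, 3, 3)

v_7(9/2) = 0 (numerator and denominator both coprime to 7), so x ∈ ℤ_7^×. Compute digits iteratively via a_i = x_i mod 7, x_{i+1} = (x_i − a_i)/7, with x_0 = x:
  x_0 = 9/2;  a_0 = 1;  x_1 = (x_0 − 1)/7 = 1/2
  x_1 = 1/2;  a_1 = 4;  x_2 = (x_1 − 4)/7 = -1/2
  x_2 = -1/2;  a_2 = 3;  x_3 = (x_2 − 3)/7 = -1/2
  x_3 = -1/2;  a_3 = 3;  x_4 = (x_3 − 3)/7 = -1/2
  x_4 = -1/2;  a_4 = 3;  x_5 = (x_4 − 3)/7 = -1/2
Digits: (1, 4, 3, 3, 3).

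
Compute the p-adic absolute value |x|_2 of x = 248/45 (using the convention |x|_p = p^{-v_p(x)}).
|248/45|_2 = 1/8

Step 1 — compute v_2(x) by factoring powers of 2 out of the numerator and denominator: v_2(248/45) = 3. Step 2 — apply |x|_p = p^{-v_p(x)} = 2^{-3} = 1/8.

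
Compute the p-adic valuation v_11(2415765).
v_11(2415765) = 5

v_11(n) is the largest exponent k such that 11^k divides n. Factor out: 2415765 = 11^5 · 15. (Sign doesn't affect v_p.) So v_11(2415765) = 5.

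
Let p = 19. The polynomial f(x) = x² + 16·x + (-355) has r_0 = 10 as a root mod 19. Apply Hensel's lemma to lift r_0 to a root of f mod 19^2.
r_1 = 143 (mod 361)

Hensel: r_{i+1} = r_i − f(r_i)·(f′(r_i))^{-1} mod 19^{i+2}, f′(x) = 2x + 16. Iterate:
  r_0 = 10 (mod 19)
  r_1 = 143 (mod 361)
Final: r = 143 satisfies f(r) ≡ 0 mod 19^2.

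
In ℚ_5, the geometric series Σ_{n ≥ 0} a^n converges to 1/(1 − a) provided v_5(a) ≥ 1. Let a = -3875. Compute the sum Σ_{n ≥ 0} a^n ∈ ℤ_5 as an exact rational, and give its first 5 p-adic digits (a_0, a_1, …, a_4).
Σ a^n = 1/(1 − a) = 1/3876;  first 5 digits = (1, 0, 0, 4, 3)

v_5(a) = 3 ≥ 1, so the series converges in ℤ_5 to 1/(1 − a) = 1/(1 − (-3875)) = 1/3876. Expand this rational in ℤ_5: compute digits iteratively via d_i = x_i mod 5, x_{i+1} = (x_i − d_i)/5. The first 5 digits are (1, 0, 0, 4, 3).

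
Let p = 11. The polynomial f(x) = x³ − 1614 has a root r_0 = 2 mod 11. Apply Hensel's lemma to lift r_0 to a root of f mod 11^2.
r_1 = 35 (mod 121)

Hensel: r_{i+1} = r_i − f(r_i)/f′(r_i) mod 11^{i+2}, where f′(x) = 3x². Iterate:
  r_0 = 2 (mod 11)
  r_1 = 35 (mod 121)
Final: r = 35 with f(r) ≡ 0 mod 11^2.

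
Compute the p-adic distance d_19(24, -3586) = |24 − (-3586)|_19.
d_19(24, -3586) = 1/361

Step 1 — x − y = 24 − (-3586) = 3610. Step 2 — v_19(3610) = 2 (factor: 3610 = (19^2 · 10); the sign does not affect v_p). Step 3 — |x − y|_19 = 19^{-2} = 1/361.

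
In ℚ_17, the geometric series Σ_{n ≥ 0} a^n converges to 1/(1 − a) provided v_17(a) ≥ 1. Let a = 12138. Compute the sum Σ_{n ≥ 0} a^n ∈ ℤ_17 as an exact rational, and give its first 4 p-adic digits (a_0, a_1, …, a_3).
Σ a^n = 1/(1 − a) = -1/12137;  first 4 digits = (1, 0, 8, 2)

v_17(a) = 2 ≥ 1, so the series converges in ℤ_17 to 1/(1 − a) = 1/(1 − 12138) = -1/12137. Expand this rational in ℤ_17: compute digits iteratively via d_i = x_i mod 17, x_{i+1} = (x_i − d_i)/17. The first 4 digits are (1, 0, 8, 2).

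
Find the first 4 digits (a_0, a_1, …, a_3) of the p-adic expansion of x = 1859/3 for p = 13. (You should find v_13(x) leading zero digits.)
(a_0, …, a_3) = (0, 0, 8, 4)

v_13(1859/3) = 2, so a_0 = ... = a_1 = 0. Factor out: x = 13^2 · u with u = 11/3 a unit in ℤ_13. Expand u iteratively via a_{v+i} = u_i mod 13, u_{i+1} = (u_i − a_{v+i})/13:
  u_0 = 11/3;  a_2 = 8;  u_1 = (u_0 − 8)/13 = -1/3
  u_1 = -1/3;  a_3 = 4;  u_2 = (u_1 − 4)/13 = -1/3
Digits: (0, 0, 8, 4).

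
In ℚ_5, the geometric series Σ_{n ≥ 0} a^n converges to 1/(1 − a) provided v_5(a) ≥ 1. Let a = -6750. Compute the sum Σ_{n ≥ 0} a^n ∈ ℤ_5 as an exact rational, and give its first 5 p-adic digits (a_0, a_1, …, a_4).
Σ a^n = 1/(1 − a) = 1/6751;  first 5 digits = (1, 0, 0, 1, 4)

v_5(a) = 3 ≥ 1, so the series converges in ℤ_5 to 1/(1 − a) = 1/(1 − (-6750)) = 1/6751. Expand this rational in ℤ_5: compute digits iteratively via d_i = x_i mod 5, x_{i+1} = (x_i − d_i)/5. The first 5 digits are (1, 0, 0, 1, 4).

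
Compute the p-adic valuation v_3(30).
v_3(30) = 1

v_3(n) is the largest exponent k such that 3^k divides n. Factor out: 30 = 3^1 · 10. (Sign doesn't affect v_p.) So v_3(30) = 1.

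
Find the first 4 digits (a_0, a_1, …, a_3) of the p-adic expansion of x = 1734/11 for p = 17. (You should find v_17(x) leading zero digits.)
(a_0, …, a_3) = (0, 0, 16, 13)

v_17(1734/11) = 2, so a_0 = ... = a_1 = 0. Factor out: x = 17^2 · u with u = 6/11 a unit in ℤ_17. Expand u iteratively via a_{v+i} = u_i mod 17, u_{i+1} = (u_i − a_{v+i})/17:
  u_0 = 6/11;  a_2 = 16;  u_1 = (u_0 − 16)/17 = -10/11
  u_1 = -10/11;  a_3 = 13;  u_2 = (u_1 − 13)/17 = -9/11
Digits: (0, 0, 16, 13).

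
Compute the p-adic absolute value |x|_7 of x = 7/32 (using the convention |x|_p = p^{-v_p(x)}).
|7/32|_7 = 1/7

Step 1 — compute v_7(x) by factoring powers of 7 out of the numerator and denominator: v_7(7/32) = 1. Step 2 — apply |x|_p = p^{-v_p(x)} = 7^{-1} = 1/7.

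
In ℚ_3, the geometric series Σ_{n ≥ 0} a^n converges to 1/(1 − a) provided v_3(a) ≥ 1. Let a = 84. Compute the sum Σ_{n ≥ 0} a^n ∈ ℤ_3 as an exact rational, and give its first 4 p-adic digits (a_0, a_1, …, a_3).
Σ a^n = 1/(1 − a) = -1/83;  first 4 digits = (1, 1, 1, 1)

v_3(a) = 1 ≥ 1, so the series converges in ℤ_3 to 1/(1 − a) = 1/(1 − 84) = -1/83. Expand this rational in ℤ_3: compute digits iteratively via d_i = x_i mod 3, x_{i+1} = (x_i − d_i)/3. The first 4 digits are (1, 1, 1, 1).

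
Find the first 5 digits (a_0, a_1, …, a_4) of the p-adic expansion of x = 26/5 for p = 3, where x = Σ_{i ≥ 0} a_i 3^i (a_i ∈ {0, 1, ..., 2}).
(a_0, …, a_4) = (1, 2, 1, 2, 1)

v_3(26/5) = 0 (numerator and denominator both coprime to 3), so x ∈ ℤ_3^×. Compute digits iteratively via a_i = x_i mod 3, x_{i+1} = (x_i − a_i)/3, with x_0 = x:
  x_0 = 26/5;  a_0 = 1;  x_1 = (x_0 − 1)/3 = 7/5
  x_1 = 7/5;  a_1 = 2;  x_2 = (x_1 − 2)/3 = -1/5
  x_2 = -1/5;  a_2 = 1;  x_3 = (x_2 − 1)/3 = -2/5
  x_3 = -2/5;  a_3 = 2;  x_4 = (x_3 − 2)/3 = -4/5
  x_4 = -4/5;  a_4 = 1;  x_5 = (x_4 − 1)/3 = -3/5
Digits: (1, 2, 1, 2, 1).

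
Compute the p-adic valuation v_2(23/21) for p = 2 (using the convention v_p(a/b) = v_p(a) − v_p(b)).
v_2(23/21) = 0

Factor powers of 2 from the numerator and denominator of the reduced fraction: 23 = 2^0 · 23 and 21 = 2^0 · 21. Apply v_p(a/b) = v_p(a) − v_p(b): v_2(23/21) = 0 − 0 = 0.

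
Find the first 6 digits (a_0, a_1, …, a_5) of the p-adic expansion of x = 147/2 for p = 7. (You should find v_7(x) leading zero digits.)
(a_0, …, a_5) = (0, 0, 5, 3, 3, 3)

v_7(147/2) = 2, so a_0 = ... = a_1 = 0. Factor out: x = 7^2 · u with u = 3/2 a unit in ℤ_7. Expand u iteratively via a_{v+i} = u_i mod 7, u_{i+1} = (u_i − a_{v+i})/7:
  u_0 = 3/2;  a_2 = 5;  u_1 = (u_0 − 5)/7 = -1/2
  u_1 = -1/2;  a_3 = 3;  u_2 = (u_1 − 3)/7 = -1/2
  u_2 = -1/2;  a_4 = 3;  u_3 = (u_2 − 3)/7 = -1/2
  u_3 = -1/2;  a_5 = 3;  u_4 = (u_3 − 3)/7 = -1/2
Digits: (0, 0, 5, 3, 3, 3).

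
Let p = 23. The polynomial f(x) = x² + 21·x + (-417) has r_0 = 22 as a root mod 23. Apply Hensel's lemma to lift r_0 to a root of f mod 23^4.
r_3 = 124866 (mod 279841)

Hensel: r_{i+1} = r_i − f(r_i)·(f′(r_i))^{-1} mod 23^{i+2}, f′(x) = 2x + 21. Iterate:
  r_0 = 22 (mod 23)
  r_1 = 22 (mod 529)
  r_2 = 3196 (mod 12167)
  r_3 = 124866 (mod 279841)
Final: r = 124866 satisfies f(r) ≡ 0 mod 23^4.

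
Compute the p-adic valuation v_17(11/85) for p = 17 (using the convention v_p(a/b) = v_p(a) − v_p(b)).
v_17(11/85) = -1

Factor powers of 17 from the numerator and denominator of the reduced fraction: 11 = 17^0 · 11 and 85 = 17^1 · 5. Apply v_p(a/b) = v_p(a) − v_p(b): v_17(11/85) = 0 − 1 = -1.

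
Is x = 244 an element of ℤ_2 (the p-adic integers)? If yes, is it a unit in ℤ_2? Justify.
x ∈ ℤ_2 but not a unit; v_2(x) = 2 > 0

ℤ_2 = {x ∈ ℚ_2 : v_2(x) ≥ 0} and ℤ_2^× = {x ∈ ℤ_2 : v_2(x) = 0}. Here v_2(244) = v_2(num) − v_2(den) = 2; compare against these criteria.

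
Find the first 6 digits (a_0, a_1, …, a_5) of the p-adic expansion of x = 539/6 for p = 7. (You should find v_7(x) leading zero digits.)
(a_0, …, a_5) = (0, 0, 3, 1, 1, 1)

v_7(539/6) = 2, so a_0 = ... = a_1 = 0. Factor out: x = 7^2 · u with u = 11/6 a unit in ℤ_7. Expand u iteratively via a_{v+i} = u_i mod 7, u_{i+1} = (u_i − a_{v+i})/7:
  u_0 = 11/6;  a_2 = 3;  u_1 = (u_0 − 3)/7 = -1/6
  u_1 = -1/6;  a_3 = 1;  u_2 = (u_1 − 1)/7 = -1/6
  u_2 = -1/6;  a_4 = 1;  u_3 = (u_2 − 1)/7 = -1/6
  u_3 = -1/6;  a_5 = 1;  u_4 = (u_3 − 1)/7 = -1/6
Digits: (0, 0, 3, 1, 1, 1).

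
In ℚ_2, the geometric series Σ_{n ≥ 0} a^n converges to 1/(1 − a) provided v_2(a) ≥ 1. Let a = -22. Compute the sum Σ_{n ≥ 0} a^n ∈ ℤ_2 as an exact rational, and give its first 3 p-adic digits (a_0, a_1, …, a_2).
Σ a^n = 1/(1 − a) = 1/23;  first 3 digits = (1, 1, 1)

v_2(a) = 1 ≥ 1, so the series converges in ℤ_2 to 1/(1 − a) = 1/(1 − (-22)) = 1/23. Expand this rational in ℤ_2: compute digits iteratively via d_i = x_i mod 2, x_{i+1} = (x_i − d_i)/2. The first 3 digits are (1, 1, 1).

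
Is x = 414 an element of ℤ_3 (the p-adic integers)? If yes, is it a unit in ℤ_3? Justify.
x ∈ ℤ_3 but not a unit; v_3(x) = 2 > 0

ℤ_3 = {x ∈ ℚ_3 : v_3(x) ≥ 0} and ℤ_3^× = {x ∈ ℤ_3 : v_3(x) = 0}. Here v_3(414) = v_3(num) − v_3(den) = 2; compare against these criteria.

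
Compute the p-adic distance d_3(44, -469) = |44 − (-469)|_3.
d_3(44, -469) = 1/27

Step 1 — x − y = 44 − (-469) = 513. Step 2 — v_3(513) = 3 (factor: 513 = (3^3 · 19); the sign does not affect v_p). Step 3 — |x − y|_3 = 3^{-3} = 1/27.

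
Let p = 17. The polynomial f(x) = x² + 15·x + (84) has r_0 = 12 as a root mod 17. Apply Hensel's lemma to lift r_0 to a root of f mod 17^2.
r_1 = 46 (mod 289)

Hensel: r_{i+1} = r_i − f(r_i)·(f′(r_i))^{-1} mod 17^{i+2}, f′(x) = 2x + 15. Iterate:
  r_0 = 12 (mod 17)
  r_1 = 46 (mod 289)
Final: r = 46 satisfies f(r) ≡ 0 mod 17^2.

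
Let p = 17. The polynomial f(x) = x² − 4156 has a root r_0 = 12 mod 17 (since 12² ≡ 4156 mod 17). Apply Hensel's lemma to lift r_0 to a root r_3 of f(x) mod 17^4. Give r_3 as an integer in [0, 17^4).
r_3 = 28453 (mod 83521)

Hensel's recurrence: r_{i+1} = r_i − f(r_i)·(f′(r_i))^{-1} mod 17^{i+2}, with f′(x) = 2x. Iterate:
  r_0 = 12 (mod 17)
  r_1 = 131 (mod 289)
  r_2 = 3888 (mod 4913)
  r_3 = 28453 (mod 83521)
Final: r_3 = 28453, and one checks f(r_3) ≡ 0 mod 17^4.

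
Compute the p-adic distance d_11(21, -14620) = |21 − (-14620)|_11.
d_11(21, -14620) = 1/14641

Step 1 — x − y = 21 − (-14620) = 14641. Step 2 — v_11(14641) = 4 (factor: 14641 = (11^4 · 1); the sign does not affect v_p). Step 3 — |x − y|_11 = 11^{-4} = 1/14641.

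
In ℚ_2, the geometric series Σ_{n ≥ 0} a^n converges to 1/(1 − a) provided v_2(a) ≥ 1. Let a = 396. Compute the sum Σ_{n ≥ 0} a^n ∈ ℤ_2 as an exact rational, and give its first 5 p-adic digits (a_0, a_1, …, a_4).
Σ a^n = 1/(1 − a) = -1/395;  first 5 digits = (1, 0, 1, 1, 1)

v_2(a) = 2 ≥ 1, so the series converges in ℤ_2 to 1/(1 − a) = 1/(1 − 396) = -1/395. Expand this rational in ℤ_2: compute digits iteratively via d_i = x_i mod 2, x_{i+1} = (x_i − d_i)/2. The first 5 digits are (1, 0, 1, 1, 1).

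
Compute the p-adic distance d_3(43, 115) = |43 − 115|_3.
d_3(43, 115) = 1/9

Step 1 — x − y = 43 − 115 = -72. Step 2 — v_3(-72) = 2 (factor: -72 = −(3^2 · 8); the sign does not affect v_p). Step 3 — |x − y|_3 = 3^{-2} = 1/9.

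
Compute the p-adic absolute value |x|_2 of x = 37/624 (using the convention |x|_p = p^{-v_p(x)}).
|37/624|_2 = 16

Step 1 — compute v_2(x) by factoring powers of 2 out of the numerator and denominator: v_2(37/624) = -4. Step 2 — apply |x|_p = p^{-v_p(x)} = 2^{4} = 16.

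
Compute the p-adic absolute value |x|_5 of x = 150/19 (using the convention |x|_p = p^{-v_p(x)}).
|150/19|_5 = 1/25

Step 1 — compute v_5(x) by factoring powers of 5 out of the numerator and denominator: v_5(150/19) = 2. Step 2 — apply |x|_p = p^{-v_p(x)} = 5^{-2} = 1/25.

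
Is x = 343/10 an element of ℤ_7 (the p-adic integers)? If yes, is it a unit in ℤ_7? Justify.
x ∈ ℤ_7 but not a unit; v_7(x) = 3 > 0

ℤ_7 = {x ∈ ℚ_7 : v_7(x) ≥ 0} and ℤ_7^× = {x ∈ ℤ_7 : v_7(x) = 0}. Here v_7(343/10) = v_7(num) − v_7(den) = 3; compare against these criteria.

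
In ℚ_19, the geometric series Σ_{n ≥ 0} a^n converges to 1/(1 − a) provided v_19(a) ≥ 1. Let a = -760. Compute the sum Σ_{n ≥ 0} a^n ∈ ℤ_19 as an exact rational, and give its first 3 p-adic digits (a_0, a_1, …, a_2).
Σ a^n = 1/(1 − a) = 1/761;  first 3 digits = (1, 17, 1)

v_19(a) = 1 ≥ 1, so the series converges in ℤ_19 to 1/(1 − a) = 1/(1 − (-760)) = 1/761. Expand this rational in ℤ_19: compute digits iteratively via d_i = x_i mod 19, x_{i+1} = (x_i − d_i)/19. The first 3 digits are (1, 17, 1).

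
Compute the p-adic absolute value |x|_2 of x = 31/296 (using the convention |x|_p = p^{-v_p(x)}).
|31/296|_2 = 8

Step 1 — compute v_2(x) by factoring powers of 2 out of the numerator and denominator: v_2(31/296) = -3. Step 2 — apply |x|_p = p^{-v_p(x)} = 2^{3} = 8.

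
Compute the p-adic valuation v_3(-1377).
v_3(-1377) = 4

v_3(n) is the largest exponent k such that 3^k divides n. Factor out: -1377 = -3^4 · 17. (Sign doesn't affect v_p.) So v_3(-1377) = 4.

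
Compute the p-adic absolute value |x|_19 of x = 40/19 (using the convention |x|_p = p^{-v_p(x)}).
|40/19|_19 = 19

Step 1 — compute v_19(x) by factoring powers of 19 out of the numerator and denominator: v_19(40/19) = -1. Step 2 — apply |x|_p = p^{-v_p(x)} = 19^{1} = 19.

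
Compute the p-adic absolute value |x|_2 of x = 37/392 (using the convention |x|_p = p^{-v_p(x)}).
|37/392|_2 = 8

Step 1 — compute v_2(x) by factoring powers of 2 out of the numerator and denominator: v_2(37/392) = -3. Step 2 — apply |x|_p = p^{-v_p(x)} = 2^{3} = 8.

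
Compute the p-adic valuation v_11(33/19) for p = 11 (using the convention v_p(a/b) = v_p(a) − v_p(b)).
v_11(33/19) = 1

Factor powers of 11 from the numerator and denominator of the reduced fraction: 33 = 11^1 · 3 and 19 = 11^0 · 19. Apply v_p(a/b) = v_p(a) − v_p(b): v_11(33/19) = 1 − 0 = 1.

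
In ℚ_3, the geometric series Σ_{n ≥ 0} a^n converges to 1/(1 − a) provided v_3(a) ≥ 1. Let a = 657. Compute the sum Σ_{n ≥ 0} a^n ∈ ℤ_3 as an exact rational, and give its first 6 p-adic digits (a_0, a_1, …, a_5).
Σ a^n = 1/(1 − a) = -1/656;  first 6 digits = (1, 0, 1, 0, 0, 0)

v_3(a) = 2 ≥ 1, so the series converges in ℤ_3 to 1/(1 − a) = 1/(1 − 657) = -1/656. Expand this rational in ℤ_3: compute digits iteratively via d_i = x_i mod 3, x_{i+1} = (x_i − d_i)/3. The first 6 digits are (1, 0, 1, 0, 0, 0).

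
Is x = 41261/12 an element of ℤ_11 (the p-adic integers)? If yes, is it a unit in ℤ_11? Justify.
x ∈ ℤ_11 but not a unit; v_11(x) = 3 > 0

ℤ_11 = {x ∈ ℚ_11 : v_11(x) ≥ 0} and ℤ_11^× = {x ∈ ℤ_11 : v_11(x) = 0}. Here v_11(41261/12) = v_11(num) − v_11(den) = 3; compare against these criteria.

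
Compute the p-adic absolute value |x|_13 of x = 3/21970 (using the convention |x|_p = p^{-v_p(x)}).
|3/21970|_13 = 2197

Step 1 — compute v_13(x) by factoring powers of 13 out of the numerator and denominator: v_13(3/21970) = -3. Step 2 — apply |x|_p = p^{-v_p(x)} = 13^{3} = 2197.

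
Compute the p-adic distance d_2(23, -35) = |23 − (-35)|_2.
d_2(23, -35) = 1/2

Step 1 — x − y = 23 − (-35) = 58. Step 2 — v_2(58) = 1 (factor: 58 = (2^1 · 29); the sign does not affect v_p). Step 3 — |x − y|_2 = 2^{-1} = 1/2.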